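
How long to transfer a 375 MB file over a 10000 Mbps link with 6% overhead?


Effective throughput = 10000 * (1 - 6/100) = 9400 Mbps
File size in Mb = 375 * 8 = 3000 Mb
Time = 3000 / 9400
Time = 0.3191 seconds


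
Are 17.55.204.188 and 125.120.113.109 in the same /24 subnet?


Mask: 255.255.255.0
17.55.204.188 AND mask = 17.55.204.0
125.120.113.109 AND mask = 125.120.113.0
No, different subnets (17.55.204.0 vs 125.120.113.0)


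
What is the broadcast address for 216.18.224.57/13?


Network: 216.16.0.0/13
Host bits = 19
Set all host bits to 1:
Broadcast: 216.23.255.255


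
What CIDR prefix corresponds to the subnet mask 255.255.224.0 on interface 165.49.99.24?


Binary: 11111111.11111111.11100000.00000000
Count leading 1s
Prefix: /19


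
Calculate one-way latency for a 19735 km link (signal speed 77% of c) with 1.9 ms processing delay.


Speed = 0.77 * 3e5 km/s = 231000 km/s
Propagation delay = 19735 / 231000 = 0.0854 s = 85.4329 ms
Processing delay = 1.9 ms
Total one-way latency = 87.3329 ms


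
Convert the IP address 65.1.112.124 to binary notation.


65 = 01000001
1 = 00000001
112 = 01110000
124 = 01111100
Binary: 01000001.00000001.01110000.01111100


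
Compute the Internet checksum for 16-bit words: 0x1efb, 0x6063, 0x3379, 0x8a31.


Sum all words (with carry folding):
+ 0x1efb = 0x1efb
+ 0x6063 = 0x7f5e
+ 0x3379 = 0xb2d7
+ 0x8a31 = 0x3d09
One's complement: ~0x3d09
Checksum = 0xc2f6


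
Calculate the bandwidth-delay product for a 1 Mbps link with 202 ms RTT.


BDP = bandwidth * RTT
= 1 Mbps * 202 ms
= 1 * 1e6 * 202 / 1000 bits
= 202000 bits
= 25250 bytes
= 24.6582 KB
BDP = 202000 bits (25250 bytes)


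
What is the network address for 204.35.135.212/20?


IP:   11001100.00100011.10000111.11010100
Mask: 11111111.11111111.11110000.00000000
AND operation:
Net:  11001100.00100011.10000000.00000000
Network: 204.35.128.0/20


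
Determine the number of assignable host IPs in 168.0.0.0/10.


Host bits = 32 - 10 = 22
Total addresses = 2^22 = 4194304
Usable = total - 2 (network and broadcast)
Usable hosts: 4194302


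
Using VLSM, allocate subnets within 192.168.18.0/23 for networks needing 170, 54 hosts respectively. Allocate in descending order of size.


170 hosts -> /24 (254 usable): 192.168.18.0/24
54 hosts -> /26 (62 usable): 192.168.19.0/26
Allocation: 192.168.18.0/24 (170 hosts, 254 usable); 192.168.19.0/26 (54 hosts, 62 usable)


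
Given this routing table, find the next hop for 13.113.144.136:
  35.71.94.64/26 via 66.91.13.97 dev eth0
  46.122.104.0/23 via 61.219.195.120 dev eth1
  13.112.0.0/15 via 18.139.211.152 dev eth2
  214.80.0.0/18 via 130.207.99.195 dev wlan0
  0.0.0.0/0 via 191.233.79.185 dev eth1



Longest prefix match for 13.113.144.136:
  /26 35.71.94.64: no
  /23 46.122.104.0: no
  /15 13.112.0.0: MATCH
  /18 214.80.0.0: no
  /0 0.0.0.0: MATCH
Selected: next-hop 18.139.211.152 via eth2 (matched /15)


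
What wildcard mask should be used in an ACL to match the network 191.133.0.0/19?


Subnet mask: 255.255.224.0
Wildcard = 255.255.255.255 - subnet mask
255 - 255 = 0
255 - 255 = 0
255 - 224 = 31
255 - 0 = 255
Wildcard: 0.0.31.255


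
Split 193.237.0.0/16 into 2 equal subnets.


New prefix = 16 + 1 = 17
Each subnet has 32768 addresses
  193.237.0.0/17
  193.237.128.0/17
Subnets: 193.237.0.0/17, 193.237.128.0/17


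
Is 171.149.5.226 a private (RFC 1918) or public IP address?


RFC 1918 private ranges:
  10.0.0.0/8 (10.0.0.0 - 10.255.255.255)
  172.16.0.0/12 (172.16.0.0 - 172.31.255.255)
  192.168.0.0/16 (192.168.0.0 - 192.168.255.255)
Public (not in any RFC 1918 range)


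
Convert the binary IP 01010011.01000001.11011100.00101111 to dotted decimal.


01010011 = 83
01000001 = 65
11011100 = 220
00101111 = 47
IP: 83.65.220.47


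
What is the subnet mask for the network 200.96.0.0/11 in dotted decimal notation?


/11 means 11 network bits, 21 host bits
Binary: 11111111111000000000000000000000
Mask: 255.224.0.0


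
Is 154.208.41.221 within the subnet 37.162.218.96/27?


Subnet network: 37.162.218.96
Test IP AND mask: 154.208.41.192
No, 154.208.41.221 is not in 37.162.218.96/27


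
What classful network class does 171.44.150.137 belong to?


First octet: 171
Binary: 10101011
10xxxxxx -> Class B (128-191)
Class B, default mask 255.255.0.0 (/16)


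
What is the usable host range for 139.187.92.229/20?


Network: 139.187.80.0
Broadcast: 139.187.95.255
First usable = network + 1
Last usable = broadcast - 1
Range: 139.187.80.1 to 139.187.95.254


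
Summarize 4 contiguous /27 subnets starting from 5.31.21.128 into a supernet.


Original prefix: /27
Number of subnets: 4 = 2^2
New prefix = 27 - 2 = 25
Supernet: 5.31.21.128/25


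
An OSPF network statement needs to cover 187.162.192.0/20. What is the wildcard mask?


Subnet mask: 255.255.240.0
Wildcard = 255.255.255.255 - subnet mask
255 - 255 = 0
255 - 255 = 0
255 - 240 = 15
255 - 0 = 255
Wildcard: 0.0.15.255


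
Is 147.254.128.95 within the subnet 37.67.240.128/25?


Subnet network: 37.67.240.128
Test IP AND mask: 147.254.128.0
No, 147.254.128.95 is not in 37.67.240.128/25


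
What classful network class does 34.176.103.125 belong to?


First octet: 34
Binary: 00100010
0xxxxxxx -> Class A (1-126)
Class A, default mask 255.0.0.0 (/8)


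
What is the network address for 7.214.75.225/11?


IP:   00000111.11010110.01001011.11100001
Mask: 11111111.11100000.00000000.00000000
AND operation:
Net:  00000111.11000000.00000000.00000000
Network: 7.192.0.0/11


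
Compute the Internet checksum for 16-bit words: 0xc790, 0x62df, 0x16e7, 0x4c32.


Sum all words (with carry folding):
+ 0xc790 = 0xc790
+ 0x62df = 0x2a70
+ 0x16e7 = 0x4157
+ 0x4c32 = 0x8d89
One's complement: ~0x8d89
Checksum = 0x7276


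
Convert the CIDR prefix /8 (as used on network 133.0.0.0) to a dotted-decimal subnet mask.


/8 means 8 network bits, 24 host bits
Binary: 11111111000000000000000000000000
Mask: 255.0.0.0


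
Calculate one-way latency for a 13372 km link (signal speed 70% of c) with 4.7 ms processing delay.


Speed = 0.7 * 3e5 km/s = 210000 km/s
Propagation delay = 13372 / 210000 = 0.0637 s = 63.6762 ms
Processing delay = 4.7 ms
Total one-way latency = 68.3762 ms


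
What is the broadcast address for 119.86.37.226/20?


Network: 119.86.32.0/20
Host bits = 12
Set all host bits to 1:
Broadcast: 119.86.47.255


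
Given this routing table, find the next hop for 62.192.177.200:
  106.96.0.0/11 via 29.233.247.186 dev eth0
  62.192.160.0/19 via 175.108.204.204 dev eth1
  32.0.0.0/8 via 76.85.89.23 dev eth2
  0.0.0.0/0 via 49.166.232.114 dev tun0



Longest prefix match for 62.192.177.200:
  /11 106.96.0.0: no
  /19 62.192.160.0: MATCH
  /8 32.0.0.0: no
  /0 0.0.0.0: MATCH
Selected: next-hop 175.108.204.204 via eth1 (matched /19)


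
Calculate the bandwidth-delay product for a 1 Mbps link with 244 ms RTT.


BDP = bandwidth * RTT
= 1 Mbps * 244 ms
= 1 * 1e6 * 244 / 1000 bits
= 244000 bits
= 30500 bytes
= 29.7852 KB
BDP = 244000 bits (30500 bytes)


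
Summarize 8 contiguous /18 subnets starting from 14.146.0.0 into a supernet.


Original prefix: /18
Number of subnets: 8 = 2^3
New prefix = 18 - 3 = 15
Supernet: 14.146.0.0/15


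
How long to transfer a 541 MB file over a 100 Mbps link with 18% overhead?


Effective throughput = 100 * (1 - 18/100) = 82 Mbps
File size in Mb = 541 * 8 = 4328 Mb
Time = 4328 / 82
Time = 52.7805 seconds


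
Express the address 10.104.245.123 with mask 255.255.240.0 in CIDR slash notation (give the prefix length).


Binary: 11111111.11111111.11110000.00000000
Count leading 1s
Prefix: /20


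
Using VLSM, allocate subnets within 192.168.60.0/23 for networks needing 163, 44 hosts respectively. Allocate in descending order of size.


163 hosts -> /24 (254 usable): 192.168.60.0/24
44 hosts -> /26 (62 usable): 192.168.61.0/26
Allocation: 192.168.60.0/24 (163 hosts, 254 usable); 192.168.61.0/26 (44 hosts, 62 usable)


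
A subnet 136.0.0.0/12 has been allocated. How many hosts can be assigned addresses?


Host bits = 32 - 12 = 20
Total addresses = 2^20 = 1048576
Usable = total - 2 (network and broadcast)
Usable hosts: 1048574


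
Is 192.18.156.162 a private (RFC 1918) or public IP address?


RFC 1918 private ranges:
  10.0.0.0/8 (10.0.0.0 - 10.255.255.255)
  172.16.0.0/12 (172.16.0.0 - 172.31.255.255)
  192.168.0.0/16 (192.168.0.0 - 192.168.255.255)
Public (not in any RFC 1918 range)


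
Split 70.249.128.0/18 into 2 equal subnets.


New prefix = 18 + 1 = 19
Each subnet has 8192 addresses
  70.249.128.0/19
  70.249.160.0/19
Subnets: 70.249.128.0/19, 70.249.160.0/19


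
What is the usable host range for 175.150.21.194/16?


Network: 175.150.0.0
Broadcast: 175.150.255.255
First usable = network + 1
Last usable = broadcast - 1
Range: 175.150.0.1 to 175.150.255.254


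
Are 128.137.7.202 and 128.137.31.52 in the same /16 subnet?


Mask: 255.255.0.0
128.137.7.202 AND mask = 128.137.0.0
128.137.31.52 AND mask = 128.137.0.0
Yes, same subnet (128.137.0.0)


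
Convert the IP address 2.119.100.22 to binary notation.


2 = 00000010
119 = 01110111
100 = 01100100
22 = 00010110
Binary: 00000010.01110111.01100100.00010110


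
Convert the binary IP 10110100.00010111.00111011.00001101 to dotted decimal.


10110100 = 180
00010111 = 23
00111011 = 59
00001101 = 13
IP: 180.23.59.13


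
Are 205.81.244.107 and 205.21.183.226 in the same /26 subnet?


Mask: 255.255.255.192
205.81.244.107 AND mask = 205.81.244.64
205.21.183.226 AND mask = 205.21.183.192
No, different subnets (205.81.244.64 vs 205.21.183.192)


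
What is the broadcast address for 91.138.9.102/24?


Network: 91.138.9.0/24
Host bits = 8
Set all host bits to 1:
Broadcast: 91.138.9.255


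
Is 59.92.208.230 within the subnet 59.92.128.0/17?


Subnet network: 59.92.128.0
Test IP AND mask: 59.92.128.0
Yes, 59.92.208.230 is in 59.92.128.0/17


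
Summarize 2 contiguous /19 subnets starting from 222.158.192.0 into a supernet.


Original prefix: /19
Number of subnets: 2 = 2^1
New prefix = 19 - 1 = 18
Supernet: 222.158.192.0/18


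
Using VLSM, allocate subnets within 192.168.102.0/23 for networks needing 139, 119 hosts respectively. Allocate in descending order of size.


139 hosts -> /24 (254 usable): 192.168.102.0/24
119 hosts -> /25 (126 usable): 192.168.103.0/25
Allocation: 192.168.102.0/24 (139 hosts, 254 usable); 192.168.103.0/25 (119 hosts, 126 usable)


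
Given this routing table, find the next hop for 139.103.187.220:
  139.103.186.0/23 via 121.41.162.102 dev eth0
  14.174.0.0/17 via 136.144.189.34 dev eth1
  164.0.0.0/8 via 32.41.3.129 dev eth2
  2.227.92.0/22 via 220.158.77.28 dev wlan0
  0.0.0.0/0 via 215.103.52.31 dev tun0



Longest prefix match for 139.103.187.220:
  /23 139.103.186.0: MATCH
  /17 14.174.0.0: no
  /8 164.0.0.0: no
  /22 2.227.92.0: no
  /0 0.0.0.0: MATCH
Selected: next-hop 121.41.162.102 via eth0 (matched /23)


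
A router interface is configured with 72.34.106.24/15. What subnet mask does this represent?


/15 means 15 network bits, 17 host bits
Binary: 11111111111111100000000000000000
Mask: 255.254.0.0


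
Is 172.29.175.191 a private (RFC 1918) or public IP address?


RFC 1918 private ranges:
  10.0.0.0/8 (10.0.0.0 - 10.255.255.255)
  172.16.0.0/12 (172.16.0.0 - 172.31.255.255)
  192.168.0.0/16 (192.168.0.0 - 192.168.255.255)
Private (in 172.16.0.0/12)


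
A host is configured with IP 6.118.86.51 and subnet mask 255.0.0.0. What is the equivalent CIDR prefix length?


Binary: 11111111.00000000.00000000.00000000
Count leading 1s
Prefix: /8


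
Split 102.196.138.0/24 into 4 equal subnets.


New prefix = 24 + 2 = 26
Each subnet has 64 addresses
  102.196.138.0/26
  102.196.138.64/26
  102.196.138.128/26
  102.196.138.192/26
Subnets: 102.196.138.0/26, 102.196.138.64/26, 102.196.138.128/26, 102.196.138.192/26


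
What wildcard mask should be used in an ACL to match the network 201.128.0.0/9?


Subnet mask: 255.128.0.0
Wildcard = 255.255.255.255 - subnet mask
255 - 255 = 0
255 - 128 = 127
255 - 0 = 255
255 - 0 = 255
Wildcard: 0.127.255.255


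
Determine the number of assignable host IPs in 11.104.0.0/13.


Host bits = 32 - 13 = 19
Total addresses = 2^19 = 524288
Usable = total - 2 (network and broadcast)
Usable hosts: 524286


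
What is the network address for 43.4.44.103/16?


IP:   00101011.00000100.00101100.01100111
Mask: 11111111.11111111.00000000.00000000
AND operation:
Net:  00101011.00000100.00000000.00000000
Network: 43.4.0.0/16


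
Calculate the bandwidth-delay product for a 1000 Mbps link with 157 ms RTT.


BDP = bandwidth * RTT
= 1000 Mbps * 157 ms
= 1000 * 1e6 * 157 / 1000 bits
= 157000000 bits
= 19625000 bytes
= 19165.0391 KB
BDP = 157000000 bits (19625000 bytes)


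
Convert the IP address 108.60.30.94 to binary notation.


108 = 01101100
60 = 00111100
30 = 00011110
94 = 01011110
Binary: 01101100.00111100.00011110.01011110


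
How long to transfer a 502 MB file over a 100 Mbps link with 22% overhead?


Effective throughput = 100 * (1 - 22/100) = 78 Mbps
File size in Mb = 502 * 8 = 4016 Mb
Time = 4016 / 78
Time = 51.4872 seconds


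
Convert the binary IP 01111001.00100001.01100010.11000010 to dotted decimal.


01111001 = 121
00100001 = 33
01100010 = 98
11000010 = 194
IP: 121.33.98.194


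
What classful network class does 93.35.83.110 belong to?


First octet: 93
Binary: 01011101
0xxxxxxx -> Class A (1-126)
Class A, default mask 255.0.0.0 (/8)


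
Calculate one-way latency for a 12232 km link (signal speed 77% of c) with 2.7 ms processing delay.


Speed = 0.77 * 3e5 km/s = 231000 km/s
Propagation delay = 12232 / 231000 = 0.053 s = 52.9524 ms
Processing delay = 2.7 ms
Total one-way latency = 55.6524 ms


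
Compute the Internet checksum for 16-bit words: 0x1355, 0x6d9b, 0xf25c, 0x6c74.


Sum all words (with carry folding):
+ 0x1355 = 0x1355
+ 0x6d9b = 0x80f0
+ 0xf25c = 0x734d
+ 0x6c74 = 0xdfc1
One's complement: ~0xdfc1
Checksum = 0x203e


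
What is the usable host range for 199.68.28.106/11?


Network: 199.64.0.0
Broadcast: 199.95.255.255
First usable = network + 1
Last usable = broadcast - 1
Range: 199.64.0.1 to 199.95.255.254


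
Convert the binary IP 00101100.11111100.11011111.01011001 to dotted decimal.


00101100 = 44
11111100 = 252
11011111 = 223
01011001 = 89
IP: 44.252.223.89


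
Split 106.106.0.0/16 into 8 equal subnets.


New prefix = 16 + 3 = 19
Each subnet has 8192 addresses
  106.106.0.0/19
  106.106.32.0/19
  106.106.64.0/19
  106.106.96.0/19
  106.106.128.0/19
  106.106.160.0/19
  106.106.192.0/19
  106.106.224.0/19
Subnets: 106.106.0.0/19, 106.106.32.0/19, 106.106.64.0/19, 106.106.96.0/19, 106.106.128.0/19, 106.106.160.0/19, 106.106.192.0/19, 106.106.224.0/19


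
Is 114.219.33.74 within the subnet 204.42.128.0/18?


Subnet network: 204.42.128.0
Test IP AND mask: 114.219.0.0
No, 114.219.33.74 is not in 204.42.128.0/18


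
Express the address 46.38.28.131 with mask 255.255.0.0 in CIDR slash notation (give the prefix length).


Binary: 11111111.11111111.00000000.00000000
Count leading 1s
Prefix: /16


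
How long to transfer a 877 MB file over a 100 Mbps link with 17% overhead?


Effective throughput = 100 * (1 - 17/100) = 83 Mbps
File size in Mb = 877 * 8 = 7016 Mb
Time = 7016 / 83
Time = 84.5301 seconds


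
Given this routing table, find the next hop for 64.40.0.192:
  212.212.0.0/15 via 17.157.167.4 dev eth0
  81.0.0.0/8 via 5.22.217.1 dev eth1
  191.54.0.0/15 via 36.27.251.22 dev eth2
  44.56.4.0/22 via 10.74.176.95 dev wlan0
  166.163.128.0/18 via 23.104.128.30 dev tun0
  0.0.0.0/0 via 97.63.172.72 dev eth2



Longest prefix match for 64.40.0.192:
  /15 212.212.0.0: no
  /8 81.0.0.0: no
  /15 191.54.0.0: no
  /22 44.56.4.0: no
  /18 166.163.128.0: no
  /0 0.0.0.0: MATCH
Selected: next-hop 97.63.172.72 via eth2 (matched /0)


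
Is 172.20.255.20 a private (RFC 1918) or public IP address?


RFC 1918 private ranges:
  10.0.0.0/8 (10.0.0.0 - 10.255.255.255)
  172.16.0.0/12 (172.16.0.0 - 172.31.255.255)
  192.168.0.0/16 (192.168.0.0 - 192.168.255.255)
Private (in 172.16.0.0/12)


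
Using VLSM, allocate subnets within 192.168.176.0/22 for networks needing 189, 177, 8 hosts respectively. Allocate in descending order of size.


189 hosts -> /24 (254 usable): 192.168.176.0/24
177 hosts -> /24 (254 usable): 192.168.177.0/24
8 hosts -> /28 (14 usable): 192.168.178.0/28
Allocation: 192.168.176.0/24 (189 hosts, 254 usable); 192.168.177.0/24 (177 hosts, 254 usable); 192.168.178.0/28 (8 hosts, 14 usable)


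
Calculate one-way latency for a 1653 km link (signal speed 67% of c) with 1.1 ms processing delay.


Speed = 0.67 * 3e5 km/s = 201000 km/s
Propagation delay = 1653 / 201000 = 0.0082 s = 8.2239 ms
Processing delay = 1.1 ms
Total one-way latency = 9.3239 ms


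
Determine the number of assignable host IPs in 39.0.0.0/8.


Host bits = 32 - 8 = 24
Total addresses = 2^24 = 16777216
Usable = total - 2 (network and broadcast)
Usable hosts: 16777214


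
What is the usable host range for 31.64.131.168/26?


Network: 31.64.131.128
Broadcast: 31.64.131.191
First usable = network + 1
Last usable = broadcast - 1
Range: 31.64.131.129 to 31.64.131.190


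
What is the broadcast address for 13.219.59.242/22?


Network: 13.219.56.0/22
Host bits = 10
Set all host bits to 1:
Broadcast: 13.219.59.255


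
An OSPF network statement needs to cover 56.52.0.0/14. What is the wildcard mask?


Subnet mask: 255.252.0.0
Wildcard = 255.255.255.255 - subnet mask
255 - 255 = 0
255 - 252 = 3
255 - 0 = 255
255 - 0 = 255
Wildcard: 0.3.255.255


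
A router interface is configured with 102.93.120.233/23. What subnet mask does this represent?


/23 means 23 network bits, 9 host bits
Binary: 11111111111111111111111000000000
Mask: 255.255.254.0


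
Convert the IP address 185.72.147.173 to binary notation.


185 = 10111001
72 = 01001000
147 = 10010011
173 = 10101101
Binary: 10111001.01001000.10010011.10101101


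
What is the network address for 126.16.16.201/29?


IP:   01111110.00010000.00010000.11001001
Mask: 11111111.11111111.11111111.11111000
AND operation:
Net:  01111110.00010000.00010000.11001000
Network: 126.16.16.200/29


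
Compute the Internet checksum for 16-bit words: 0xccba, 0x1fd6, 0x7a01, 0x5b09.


Sum all words (with carry folding):
+ 0xccba = 0xccba
+ 0x1fd6 = 0xec90
+ 0x7a01 = 0x6692
+ 0x5b09 = 0xc19b
One's complement: ~0xc19b
Checksum = 0x3e64


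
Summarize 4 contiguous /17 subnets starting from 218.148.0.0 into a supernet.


Original prefix: /17
Number of subnets: 4 = 2^2
New prefix = 17 - 2 = 15
Supernet: 218.148.0.0/15


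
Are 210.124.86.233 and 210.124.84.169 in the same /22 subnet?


Mask: 255.255.252.0
210.124.86.233 AND mask = 210.124.84.0
210.124.84.169 AND mask = 210.124.84.0
Yes, same subnet (210.124.84.0)


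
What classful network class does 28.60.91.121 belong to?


First octet: 28
Binary: 00011100
0xxxxxxx -> Class A (1-126)
Class A, default mask 255.0.0.0 (/8)


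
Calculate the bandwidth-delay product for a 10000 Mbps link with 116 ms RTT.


BDP = bandwidth * RTT
= 10000 Mbps * 116 ms
= 10000 * 1e6 * 116 / 1000 bits
= 1160000000 bits
= 145000000 bytes
= 141601.5625 KB
BDP = 1160000000 bits (145000000 bytes)


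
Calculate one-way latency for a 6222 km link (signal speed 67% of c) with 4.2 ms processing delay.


Speed = 0.67 * 3e5 km/s = 201000 km/s
Propagation delay = 6222 / 201000 = 0.031 s = 30.9552 ms
Processing delay = 4.2 ms
Total one-way latency = 35.1552 ms


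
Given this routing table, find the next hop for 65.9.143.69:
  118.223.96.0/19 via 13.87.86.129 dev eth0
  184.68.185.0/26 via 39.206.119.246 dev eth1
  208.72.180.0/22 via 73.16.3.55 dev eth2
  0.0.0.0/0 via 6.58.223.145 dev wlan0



Longest prefix match for 65.9.143.69:
  /19 118.223.96.0: no
  /26 184.68.185.0: no
  /22 208.72.180.0: no
  /0 0.0.0.0: MATCH
Selected: next-hop 6.58.223.145 via wlan0 (matched /0)


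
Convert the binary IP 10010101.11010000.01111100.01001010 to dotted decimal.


10010101 = 149
11010000 = 208
01111100 = 124
01001010 = 74
IP: 149.208.124.74


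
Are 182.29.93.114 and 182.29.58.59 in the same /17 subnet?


Mask: 255.255.128.0
182.29.93.114 AND mask = 182.29.0.0
182.29.58.59 AND mask = 182.29.0.0
Yes, same subnet (182.29.0.0)


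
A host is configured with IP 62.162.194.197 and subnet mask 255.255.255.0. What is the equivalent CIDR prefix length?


Binary: 11111111.11111111.11111111.00000000
Count leading 1s
Prefix: /24


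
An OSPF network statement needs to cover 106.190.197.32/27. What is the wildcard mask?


Subnet mask: 255.255.255.224
Wildcard = 255.255.255.255 - subnet mask
255 - 255 = 0
255 - 255 = 0
255 - 255 = 0
255 - 224 = 31
Wildcard: 0.0.0.31


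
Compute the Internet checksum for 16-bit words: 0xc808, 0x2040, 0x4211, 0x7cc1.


Sum all words (with carry folding):
+ 0xc808 = 0xc808
+ 0x2040 = 0xe848
+ 0x4211 = 0x2a5a
+ 0x7cc1 = 0xa71b
One's complement: ~0xa71b
Checksum = 0x58e4


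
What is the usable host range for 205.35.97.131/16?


Network: 205.35.0.0
Broadcast: 205.35.255.255
First usable = network + 1
Last usable = broadcast - 1
Range: 205.35.0.1 to 205.35.255.254


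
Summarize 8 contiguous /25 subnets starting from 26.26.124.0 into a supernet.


Original prefix: /25
Number of subnets: 8 = 2^3
New prefix = 25 - 3 = 22
Supernet: 26.26.124.0/22


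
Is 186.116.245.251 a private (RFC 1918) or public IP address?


RFC 1918 private ranges:
  10.0.0.0/8 (10.0.0.0 - 10.255.255.255)
  172.16.0.0/12 (172.16.0.0 - 172.31.255.255)
  192.168.0.0/16 (192.168.0.0 - 192.168.255.255)
Public (not in any RFC 1918 range)


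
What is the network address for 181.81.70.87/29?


IP:   10110101.01010001.01000110.01010111
Mask: 11111111.11111111.11111111.11111000
AND operation:
Net:  10110101.01010001.01000110.01010000
Network: 181.81.70.80/29


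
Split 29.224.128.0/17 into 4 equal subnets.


New prefix = 17 + 2 = 19
Each subnet has 8192 addresses
  29.224.128.0/19
  29.224.160.0/19
  29.224.192.0/19
  29.224.224.0/19
Subnets: 29.224.128.0/19, 29.224.160.0/19, 29.224.192.0/19, 29.224.224.0/19


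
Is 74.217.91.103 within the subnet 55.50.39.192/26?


Subnet network: 55.50.39.192
Test IP AND mask: 74.217.91.64
No, 74.217.91.103 is not in 55.50.39.192/26


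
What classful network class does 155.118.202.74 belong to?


First octet: 155
Binary: 10011011
10xxxxxx -> Class B (128-191)
Class B, default mask 255.255.0.0 (/16)


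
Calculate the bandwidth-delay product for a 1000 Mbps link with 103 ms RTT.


BDP = bandwidth * RTT
= 1000 Mbps * 103 ms
= 1000 * 1e6 * 103 / 1000 bits
= 103000000 bits
= 12875000 bytes
= 12573.2422 KB
BDP = 103000000 bits (12875000 bytes)


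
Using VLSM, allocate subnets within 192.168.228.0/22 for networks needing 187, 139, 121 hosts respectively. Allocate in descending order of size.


187 hosts -> /24 (254 usable): 192.168.228.0/24
139 hosts -> /24 (254 usable): 192.168.229.0/24
121 hosts -> /25 (126 usable): 192.168.230.0/25
Allocation: 192.168.228.0/24 (187 hosts, 254 usable); 192.168.229.0/24 (139 hosts, 254 usable); 192.168.230.0/25 (121 hosts, 126 usable)


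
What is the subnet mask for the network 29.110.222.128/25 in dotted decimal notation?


/25 means 25 network bits, 7 host bits
Binary: 11111111111111111111111110000000
Mask: 255.255.255.128


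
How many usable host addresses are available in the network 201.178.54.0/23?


Host bits = 32 - 23 = 9
Total addresses = 2^9 = 512
Usable = total - 2 (network and broadcast)
Usable hosts: 510


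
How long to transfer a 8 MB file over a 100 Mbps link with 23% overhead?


Effective throughput = 100 * (1 - 23/100) = 77 Mbps
File size in Mb = 8 * 8 = 64 Mb
Time = 64 / 77
Time = 0.8312 seconds


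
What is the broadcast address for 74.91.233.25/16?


Network: 74.91.0.0/16
Host bits = 16
Set all host bits to 1:
Broadcast: 74.91.255.255


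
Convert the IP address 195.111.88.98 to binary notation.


195 = 11000011
111 = 01101111
88 = 01011000
98 = 01100010
Binary: 11000011.01101111.01011000.01100010


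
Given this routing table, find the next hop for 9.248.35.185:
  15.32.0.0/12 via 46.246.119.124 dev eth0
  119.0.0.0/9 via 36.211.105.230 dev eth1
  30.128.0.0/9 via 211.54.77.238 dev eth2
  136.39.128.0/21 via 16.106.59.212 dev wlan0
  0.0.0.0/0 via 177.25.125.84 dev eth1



Longest prefix match for 9.248.35.185:
  /12 15.32.0.0: no
  /9 119.0.0.0: no
  /9 30.128.0.0: no
  /21 136.39.128.0: no
  /0 0.0.0.0: MATCH
Selected: next-hop 177.25.125.84 via eth1 (matched /0)


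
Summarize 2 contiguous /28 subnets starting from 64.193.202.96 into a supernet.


Original prefix: /28
Number of subnets: 2 = 2^1
New prefix = 28 - 1 = 27
Supernet: 64.193.202.96/27


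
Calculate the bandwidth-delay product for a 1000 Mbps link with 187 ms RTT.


BDP = bandwidth * RTT
= 1000 Mbps * 187 ms
= 1000 * 1e6 * 187 / 1000 bits
= 187000000 bits
= 23375000 bytes
= 22827.1484 KB
BDP = 187000000 bits (23375000 bytes)


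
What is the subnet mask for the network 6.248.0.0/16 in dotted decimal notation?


/16 means 16 network bits, 16 host bits
Binary: 11111111111111110000000000000000
Mask: 255.255.0.0


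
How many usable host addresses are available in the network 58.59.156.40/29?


Host bits = 32 - 29 = 3
Total addresses = 2^3 = 8
Usable = total - 2 (network and broadcast)
Usable hosts: 6


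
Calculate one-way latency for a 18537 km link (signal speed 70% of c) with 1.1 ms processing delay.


Speed = 0.7 * 3e5 km/s = 210000 km/s
Propagation delay = 18537 / 210000 = 0.0883 s = 88.2714 ms
Processing delay = 1.1 ms
Total one-way latency = 89.3714 ms


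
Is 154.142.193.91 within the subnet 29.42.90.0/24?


Subnet network: 29.42.90.0
Test IP AND mask: 154.142.193.0
No, 154.142.193.91 is not in 29.42.90.0/24


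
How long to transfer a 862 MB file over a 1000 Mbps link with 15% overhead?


Effective throughput = 1000 * (1 - 15/100) = 850 Mbps
File size in Mb = 862 * 8 = 6896 Mb
Time = 6896 / 850
Time = 8.1129 seconds


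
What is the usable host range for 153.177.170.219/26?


Network: 153.177.170.192
Broadcast: 153.177.170.255
First usable = network + 1
Last usable = broadcast - 1
Range: 153.177.170.193 to 153.177.170.254


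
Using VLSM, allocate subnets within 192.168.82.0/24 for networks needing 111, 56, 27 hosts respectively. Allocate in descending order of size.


111 hosts -> /25 (126 usable): 192.168.82.0/25
56 hosts -> /26 (62 usable): 192.168.82.128/26
27 hosts -> /27 (30 usable): 192.168.82.192/27
Allocation: 192.168.82.0/25 (111 hosts, 126 usable); 192.168.82.128/26 (56 hosts, 62 usable); 192.168.82.192/27 (27 hosts, 30 usable)


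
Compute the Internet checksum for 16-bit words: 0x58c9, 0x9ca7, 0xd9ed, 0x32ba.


Sum all words (with carry folding):
+ 0x58c9 = 0x58c9
+ 0x9ca7 = 0xf570
+ 0xd9ed = 0xcf5e
+ 0x32ba = 0x0219
One's complement: ~0x0219
Checksum = 0xfde6


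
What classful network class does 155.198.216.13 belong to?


First octet: 155
Binary: 10011011
10xxxxxx -> Class B (128-191)
Class B, default mask 255.255.0.0 (/16)


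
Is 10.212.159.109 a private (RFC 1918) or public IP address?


RFC 1918 private ranges:
  10.0.0.0/8 (10.0.0.0 - 10.255.255.255)
  172.16.0.0/12 (172.16.0.0 - 172.31.255.255)
  192.168.0.0/16 (192.168.0.0 - 192.168.255.255)
Private (in 10.0.0.0/8)


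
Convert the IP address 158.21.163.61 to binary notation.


158 = 10011110
21 = 00010101
163 = 10100011
61 = 00111101
Binary: 10011110.00010101.10100011.00111101


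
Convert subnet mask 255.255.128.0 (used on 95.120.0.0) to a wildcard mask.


Subnet mask: 255.255.128.0
Wildcard = 255.255.255.255 - subnet mask
255 - 255 = 0
255 - 255 = 0
255 - 128 = 127
255 - 0 = 255
Wildcard: 0.0.127.255


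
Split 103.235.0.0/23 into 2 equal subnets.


New prefix = 23 + 1 = 24
Each subnet has 256 addresses
  103.235.0.0/24
  103.235.1.0/24
Subnets: 103.235.0.0/24, 103.235.1.0/24


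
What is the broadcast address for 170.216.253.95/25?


Network: 170.216.253.0/25
Host bits = 7
Set all host bits to 1:
Broadcast: 170.216.253.127


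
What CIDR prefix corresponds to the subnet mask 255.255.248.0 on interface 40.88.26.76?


Binary: 11111111.11111111.11111000.00000000
Count leading 1s
Prefix: /21


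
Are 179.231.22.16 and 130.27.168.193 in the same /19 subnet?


Mask: 255.255.224.0
179.231.22.16 AND mask = 179.231.0.0
130.27.168.193 AND mask = 130.27.160.0
No, different subnets (179.231.0.0 vs 130.27.160.0)


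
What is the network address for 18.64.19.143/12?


IP:   00010010.01000000.00010011.10001111
Mask: 11111111.11110000.00000000.00000000
AND operation:
Net:  00010010.01000000.00000000.00000000
Network: 18.64.0.0/12


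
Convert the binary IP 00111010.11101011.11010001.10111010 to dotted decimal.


00111010 = 58
11101011 = 235
11010001 = 209
10111010 = 186
IP: 58.235.209.186


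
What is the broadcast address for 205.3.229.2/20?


Network: 205.3.224.0/20
Host bits = 12
Set all host bits to 1:
Broadcast: 205.3.239.255


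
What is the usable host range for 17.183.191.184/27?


Network: 17.183.191.160
Broadcast: 17.183.191.191
First usable = network + 1
Last usable = broadcast - 1
Range: 17.183.191.161 to 17.183.191.190


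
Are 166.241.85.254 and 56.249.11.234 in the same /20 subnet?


Mask: 255.255.240.0
166.241.85.254 AND mask = 166.241.80.0
56.249.11.234 AND mask = 56.249.0.0
No, different subnets (166.241.80.0 vs 56.249.0.0)


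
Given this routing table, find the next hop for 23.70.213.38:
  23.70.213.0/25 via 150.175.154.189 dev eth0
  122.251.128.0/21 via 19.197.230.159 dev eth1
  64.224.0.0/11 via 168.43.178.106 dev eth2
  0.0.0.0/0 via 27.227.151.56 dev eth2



Longest prefix match for 23.70.213.38:
  /25 23.70.213.0: MATCH
  /21 122.251.128.0: no
  /11 64.224.0.0: no
  /0 0.0.0.0: MATCH
Selected: next-hop 150.175.154.189 via eth0 (matched /25)


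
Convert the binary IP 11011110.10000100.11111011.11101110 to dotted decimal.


11011110 = 222
10000100 = 132
11111011 = 251
11101110 = 238
IP: 222.132.251.238


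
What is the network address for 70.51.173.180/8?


IP:   01000110.00110011.10101101.10110100
Mask: 11111111.00000000.00000000.00000000
AND operation:
Net:  01000110.00000000.00000000.00000000
Network: 70.0.0.0/8


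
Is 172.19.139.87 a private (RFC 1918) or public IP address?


RFC 1918 private ranges:
  10.0.0.0/8 (10.0.0.0 - 10.255.255.255)
  172.16.0.0/12 (172.16.0.0 - 172.31.255.255)
  192.168.0.0/16 (192.168.0.0 - 192.168.255.255)
Private (in 172.16.0.0/12)


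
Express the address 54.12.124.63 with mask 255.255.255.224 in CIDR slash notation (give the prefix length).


Binary: 11111111.11111111.11111111.11100000
Count leading 1s
Prefix: /27


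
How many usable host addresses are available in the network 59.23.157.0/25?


Host bits = 32 - 25 = 7
Total addresses = 2^7 = 128
Usable = total - 2 (network and broadcast)
Usable hosts: 126


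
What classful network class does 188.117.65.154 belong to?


First octet: 188
Binary: 10111100
10xxxxxx -> Class B (128-191)
Class B, default mask 255.255.0.0 (/16)


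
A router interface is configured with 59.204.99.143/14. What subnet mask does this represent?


/14 means 14 network bits, 18 host bits
Binary: 11111111111111000000000000000000
Mask: 255.252.0.0


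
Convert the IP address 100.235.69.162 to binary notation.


100 = 01100100
235 = 11101011
69 = 01000101
162 = 10100010
Binary: 01100100.11101011.01000101.10100010


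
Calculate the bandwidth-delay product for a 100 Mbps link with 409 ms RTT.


BDP = bandwidth * RTT
= 100 Mbps * 409 ms
= 100 * 1e6 * 409 / 1000 bits
= 40900000 bits
= 5112500 bytes
= 4992.6758 KB
BDP = 40900000 bits (5112500 bytes)


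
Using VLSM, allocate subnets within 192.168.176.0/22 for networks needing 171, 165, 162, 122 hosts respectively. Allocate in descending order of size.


171 hosts -> /24 (254 usable): 192.168.176.0/24
165 hosts -> /24 (254 usable): 192.168.177.0/24
162 hosts -> /24 (254 usable): 192.168.178.0/24
122 hosts -> /25 (126 usable): 192.168.179.0/25
Allocation: 192.168.176.0/24 (171 hosts, 254 usable); 192.168.177.0/24 (165 hosts, 254 usable); 192.168.178.0/24 (162 hosts, 254 usable); 192.168.179.0/25 (122 hosts, 126 usable)


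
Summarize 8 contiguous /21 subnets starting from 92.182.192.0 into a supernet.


Original prefix: /21
Number of subnets: 8 = 2^3
New prefix = 21 - 3 = 18
Supernet: 92.182.192.0/18


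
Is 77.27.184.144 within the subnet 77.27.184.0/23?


Subnet network: 77.27.184.0
Test IP AND mask: 77.27.184.0
Yes, 77.27.184.144 is in 77.27.184.0/23


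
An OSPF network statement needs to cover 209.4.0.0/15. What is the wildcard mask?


Subnet mask: 255.254.0.0
Wildcard = 255.255.255.255 - subnet mask
255 - 255 = 0
255 - 254 = 1
255 - 0 = 255
255 - 0 = 255
Wildcard: 0.1.255.255


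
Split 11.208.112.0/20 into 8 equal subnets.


New prefix = 20 + 3 = 23
Each subnet has 512 addresses
  11.208.112.0/23
  11.208.114.0/23
  11.208.116.0/23
  11.208.118.0/23
  11.208.120.0/23
  11.208.122.0/23
  11.208.124.0/23
  11.208.126.0/23
Subnets: 11.208.112.0/23, 11.208.114.0/23, 11.208.116.0/23, 11.208.118.0/23, 11.208.120.0/23, 11.208.122.0/23, 11.208.124.0/23, 11.208.126.0/23


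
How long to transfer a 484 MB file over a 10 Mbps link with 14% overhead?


Effective throughput = 10 * (1 - 14/100) = 8.6 Mbps
File size in Mb = 484 * 8 = 3872 Mb
Time = 3872 / 8.6
Time = 450.2326 seconds


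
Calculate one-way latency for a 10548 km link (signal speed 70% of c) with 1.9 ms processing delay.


Speed = 0.7 * 3e5 km/s = 210000 km/s
Propagation delay = 10548 / 210000 = 0.0502 s = 50.2286 ms
Processing delay = 1.9 ms
Total one-way latency = 52.1286 ms


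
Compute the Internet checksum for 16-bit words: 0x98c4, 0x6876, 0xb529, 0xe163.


Sum all words (with carry folding):
+ 0x98c4 = 0x98c4
+ 0x6876 = 0x013b
+ 0xb529 = 0xb664
+ 0xe163 = 0x97c8
One's complement: ~0x97c8
Checksum = 0x6837


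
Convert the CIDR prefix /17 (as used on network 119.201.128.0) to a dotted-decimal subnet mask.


/17 means 17 network bits, 15 host bits
Binary: 11111111111111111000000000000000
Mask: 255.255.128.0


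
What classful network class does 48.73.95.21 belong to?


First octet: 48
Binary: 00110000
0xxxxxxx -> Class A (1-126)
Class A, default mask 255.0.0.0 (/8)


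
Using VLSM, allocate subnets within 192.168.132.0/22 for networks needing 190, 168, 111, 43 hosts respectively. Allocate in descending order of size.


190 hosts -> /24 (254 usable): 192.168.132.0/24
168 hosts -> /24 (254 usable): 192.168.133.0/24
111 hosts -> /25 (126 usable): 192.168.134.0/25
43 hosts -> /26 (62 usable): 192.168.134.128/26
Allocation: 192.168.132.0/24 (190 hosts, 254 usable); 192.168.133.0/24 (168 hosts, 254 usable); 192.168.134.0/25 (111 hosts, 126 usable); 192.168.134.128/26 (43 hosts, 62 usable)


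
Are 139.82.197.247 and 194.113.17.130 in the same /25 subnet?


Mask: 255.255.255.128
139.82.197.247 AND mask = 139.82.197.128
194.113.17.130 AND mask = 194.113.17.128
No, different subnets (139.82.197.128 vs 194.113.17.128)


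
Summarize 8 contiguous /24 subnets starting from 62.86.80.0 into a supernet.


Original prefix: /24
Number of subnets: 8 = 2^3
New prefix = 24 - 3 = 21
Supernet: 62.86.80.0/21


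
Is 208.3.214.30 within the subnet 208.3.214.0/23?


Subnet network: 208.3.214.0
Test IP AND mask: 208.3.214.0
Yes, 208.3.214.30 is in 208.3.214.0/23


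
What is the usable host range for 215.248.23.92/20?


Network: 215.248.16.0
Broadcast: 215.248.31.255
First usable = network + 1
Last usable = broadcast - 1
Range: 215.248.16.1 to 215.248.31.254


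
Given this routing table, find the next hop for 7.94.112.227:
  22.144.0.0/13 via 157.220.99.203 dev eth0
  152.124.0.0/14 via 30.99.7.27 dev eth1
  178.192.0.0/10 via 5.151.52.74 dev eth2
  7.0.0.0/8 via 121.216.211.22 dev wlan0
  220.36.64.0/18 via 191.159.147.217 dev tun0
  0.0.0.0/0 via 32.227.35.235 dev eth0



Longest prefix match for 7.94.112.227:
  /13 22.144.0.0: no
  /14 152.124.0.0: no
  /10 178.192.0.0: no
  /8 7.0.0.0: MATCH
  /18 220.36.64.0: no
  /0 0.0.0.0: MATCH
Selected: next-hop 121.216.211.22 via wlan0 (matched /8)


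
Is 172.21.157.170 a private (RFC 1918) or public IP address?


RFC 1918 private ranges:
  10.0.0.0/8 (10.0.0.0 - 10.255.255.255)
  172.16.0.0/12 (172.16.0.0 - 172.31.255.255)
  192.168.0.0/16 (192.168.0.0 - 192.168.255.255)
Private (in 172.16.0.0/12)


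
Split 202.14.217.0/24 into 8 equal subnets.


New prefix = 24 + 3 = 27
Each subnet has 32 addresses
  202.14.217.0/27
  202.14.217.32/27
  202.14.217.64/27
  202.14.217.96/27
  202.14.217.128/27
  202.14.217.160/27
  202.14.217.192/27
  202.14.217.224/27
Subnets: 202.14.217.0/27, 202.14.217.32/27, 202.14.217.64/27, 202.14.217.96/27, 202.14.217.128/27, 202.14.217.160/27, 202.14.217.192/27, 202.14.217.224/27


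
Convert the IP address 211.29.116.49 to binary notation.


211 = 11010011
29 = 00011101
116 = 01110100
49 = 00110001
Binary: 11010011.00011101.01110100.00110001


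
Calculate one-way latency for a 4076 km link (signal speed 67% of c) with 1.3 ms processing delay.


Speed = 0.67 * 3e5 km/s = 201000 km/s
Propagation delay = 4076 / 201000 = 0.0203 s = 20.2786 ms
Processing delay = 1.3 ms
Total one-way latency = 21.5786 ms


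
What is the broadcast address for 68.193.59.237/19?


Network: 68.193.32.0/19
Host bits = 13
Set all host bits to 1:
Broadcast: 68.193.63.255


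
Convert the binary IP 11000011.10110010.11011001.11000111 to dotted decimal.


11000011 = 195
10110010 = 178
11011001 = 217
11000111 = 199
IP: 195.178.217.199


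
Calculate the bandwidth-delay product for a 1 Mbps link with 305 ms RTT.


BDP = bandwidth * RTT
= 1 Mbps * 305 ms
= 1 * 1e6 * 305 / 1000 bits
= 305000 bits
= 38125 bytes
= 37.2314 KB
BDP = 305000 bits (38125 bytes)


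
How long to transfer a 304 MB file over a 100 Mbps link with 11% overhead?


Effective throughput = 100 * (1 - 11/100) = 89 Mbps
File size in Mb = 304 * 8 = 2432 Mb
Time = 2432 / 89
Time = 27.3258 seconds


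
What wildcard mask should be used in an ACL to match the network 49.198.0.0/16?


Subnet mask: 255.255.0.0
Wildcard = 255.255.255.255 - subnet mask
255 - 255 = 0
255 - 255 = 0
255 - 0 = 255
255 - 0 = 255
Wildcard: 0.0.255.255


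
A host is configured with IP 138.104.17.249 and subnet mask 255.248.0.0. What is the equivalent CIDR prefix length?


Binary: 11111111.11111000.00000000.00000000
Count leading 1s
Prefix: /13


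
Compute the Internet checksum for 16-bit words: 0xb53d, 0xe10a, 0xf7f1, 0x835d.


Sum all words (with carry folding):
+ 0xb53d = 0xb53d
+ 0xe10a = 0x9648
+ 0xf7f1 = 0x8e3a
+ 0x835d = 0x1198
One's complement: ~0x1198
Checksum = 0xee67


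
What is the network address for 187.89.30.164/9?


IP:   10111011.01011001.00011110.10100100
Mask: 11111111.10000000.00000000.00000000
AND operation:
Net:  10111011.00000000.00000000.00000000
Network: 187.0.0.0/9


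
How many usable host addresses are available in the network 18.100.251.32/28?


Host bits = 32 - 28 = 4
Total addresses = 2^4 = 16
Usable = total - 2 (network and broadcast)
Usable hosts: 14


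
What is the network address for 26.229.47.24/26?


IP:   00011010.11100101.00101111.00011000
Mask: 11111111.11111111.11111111.11000000
AND operation:
Net:  00011010.11100101.00101111.00000000
Network: 26.229.47.0/26


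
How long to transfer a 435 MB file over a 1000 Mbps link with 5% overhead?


Effective throughput = 1000 * (1 - 5/100) = 950 Mbps
File size in Mb = 435 * 8 = 3480 Mb
Time = 3480 / 950
Time = 3.6632 seconds
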